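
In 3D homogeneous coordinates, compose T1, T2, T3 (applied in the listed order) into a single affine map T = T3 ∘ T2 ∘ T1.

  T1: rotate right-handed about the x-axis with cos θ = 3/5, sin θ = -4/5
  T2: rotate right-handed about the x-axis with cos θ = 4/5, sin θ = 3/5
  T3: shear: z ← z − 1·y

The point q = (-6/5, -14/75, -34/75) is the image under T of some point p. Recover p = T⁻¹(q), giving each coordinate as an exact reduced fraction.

T1 = [1 0 0 0; 0 3/5 4/5 0; 0 -4/5 3/5 0; 0 0 0 1]
T2·T1 = [1 0 0 0; 0 24/25 7/25 0; 0 -7/25 24/25 0; 0 0 0 1]
T3·…·T1 = [1 0 0 0; 0 24/25 7/25 0; 0 -31/25 17/25 0; 0 0 0 1]
det M = 1; M⁻¹ = [1 0 0 0; 0 17/25 -7/25 0; 0 31/25 24/25 0; 0 0 0 1]
M⁻¹ · (-6/5, -14/75, -34/75)ᵀ = (-6/5, 0, -2/3)ᵀ

p = (-6/5, 0, -2/3)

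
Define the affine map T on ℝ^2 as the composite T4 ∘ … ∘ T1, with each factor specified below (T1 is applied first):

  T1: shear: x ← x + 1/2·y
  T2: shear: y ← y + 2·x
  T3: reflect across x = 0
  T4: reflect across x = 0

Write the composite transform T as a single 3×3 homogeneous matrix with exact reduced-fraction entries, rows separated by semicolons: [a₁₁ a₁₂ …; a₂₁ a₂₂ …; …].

T = [1 1/2 0; 2 2 0; 0 0 1]

T1 = [1 1/2 0; 0 1 0; 0 0 1]
T2·T1 = [1 1/2 0; 2 2 0; 0 0 1]
T3·…·T1 = [-1 -1/2 0; 2 2 0; 0 0 1]
T4·…·T1 = [1 1/2 0; 2 2 0; 0 0 1]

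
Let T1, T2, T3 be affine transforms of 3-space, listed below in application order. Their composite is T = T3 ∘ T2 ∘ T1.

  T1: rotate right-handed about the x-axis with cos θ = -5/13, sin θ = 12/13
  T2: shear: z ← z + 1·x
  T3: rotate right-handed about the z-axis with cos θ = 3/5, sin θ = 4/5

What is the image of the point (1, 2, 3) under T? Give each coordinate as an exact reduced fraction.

T1 rotate right-handed about the x-axis with cos θ = -5/13, sin θ = 12/13: (1, 2, 3) → (1, -46/13, 9/13)
T2 shear: z ← z + 1·x: (1, -46/13, 9/13) → (1, -46/13, 22/13)
T3 rotate right-handed about the z-axis with cos θ = 3/5, sin θ = 4/5: (1, -46/13, 22/13) → (223/65, -86/65, 22/13)

T(p) = (223/65, -86/65, 22/13)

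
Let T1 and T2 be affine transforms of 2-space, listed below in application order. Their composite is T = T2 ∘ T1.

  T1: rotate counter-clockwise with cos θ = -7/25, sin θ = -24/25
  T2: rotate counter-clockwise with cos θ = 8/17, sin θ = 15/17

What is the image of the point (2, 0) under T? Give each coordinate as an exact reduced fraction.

T(p) = (608/425, -594/425)

T1 rotate counter-clockwise with cos θ = -7/25, sin θ = -24/25: (2, 0) → (-14/25, -48/25)
T2 rotate counter-clockwise with cos θ = 8/17, sin θ = 15/17: (-14/25, -48/25) → (608/425, -594/425)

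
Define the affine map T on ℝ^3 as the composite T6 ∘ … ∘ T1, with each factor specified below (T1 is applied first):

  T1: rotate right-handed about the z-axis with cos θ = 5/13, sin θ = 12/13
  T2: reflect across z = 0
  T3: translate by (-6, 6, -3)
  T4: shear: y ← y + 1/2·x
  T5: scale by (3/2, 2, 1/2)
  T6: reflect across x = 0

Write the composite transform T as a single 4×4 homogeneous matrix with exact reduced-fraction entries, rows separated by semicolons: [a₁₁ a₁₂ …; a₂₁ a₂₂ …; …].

T = [-15/26 18/13 0 9; 29/13 -2/13 0 6; 0 0 -1/2 -3/2; 0 0 0 1]

T1 = [5/13 -12/13 0 0; 12/13 5/13 0 0; 0 0 1 0; 0 0 0 1]
T2·T1 = [5/13 -12/13 0 0; 12/13 5/13 0 0; 0 0 -1 0; 0 0 0 1]
T3·…·T1 = [5/13 -12/13 0 -6; 12/13 5/13 0 6; 0 0 -1 -3; 0 0 0 1]
T4·…·T1 = [5/13 -12/13 0 -6; 29/26 -1/13 0 3; 0 0 -1 -3; 0 0 0 1]
T5·…·T1 = [15/26 -18/13 0 -9; 29/13 -2/13 0 6; 0 0 -1/2 -3/2; 0 0 0 1]
T6·…·T1 = [-15/26 18/13 0 9; 29/13 -2/13 0 6; 0 0 -1/2 -3/2; 0 0 0 1]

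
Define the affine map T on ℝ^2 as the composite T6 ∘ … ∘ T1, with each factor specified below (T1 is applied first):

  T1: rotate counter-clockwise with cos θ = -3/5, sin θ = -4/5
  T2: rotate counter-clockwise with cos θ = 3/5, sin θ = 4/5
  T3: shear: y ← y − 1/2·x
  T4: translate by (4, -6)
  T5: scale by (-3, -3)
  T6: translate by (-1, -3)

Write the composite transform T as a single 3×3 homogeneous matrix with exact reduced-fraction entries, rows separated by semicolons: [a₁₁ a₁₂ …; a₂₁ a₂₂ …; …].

T = [-21/25 -72/25 -13; 33/10 3/5 15; 0 0 1]

T1 = [-3/5 4/5 0; -4/5 -3/5 0; 0 0 1]
T2·T1 = [7/25 24/25 0; -24/25 7/25 0; 0 0 1]
T3·…·T1 = [7/25 24/25 0; -11/10 -1/5 0; 0 0 1]
T4·…·T1 = [7/25 24/25 4; -11/10 -1/5 -6; 0 0 1]
T5·…·T1 = [-21/25 -72/25 -12; 33/10 3/5 18; 0 0 1]
T6·…·T1 = [-21/25 -72/25 -13; 33/10 3/5 15; 0 0 1]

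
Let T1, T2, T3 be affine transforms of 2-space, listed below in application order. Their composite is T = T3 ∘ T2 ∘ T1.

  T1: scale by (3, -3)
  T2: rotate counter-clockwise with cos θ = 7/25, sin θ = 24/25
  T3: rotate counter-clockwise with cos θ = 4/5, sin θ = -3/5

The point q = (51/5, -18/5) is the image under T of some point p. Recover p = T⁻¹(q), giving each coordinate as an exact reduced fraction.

T1 = [3 0 0; 0 -3 0; 0 0 1]
T2·T1 = [21/25 72/25 0; 72/25 -21/25 0; 0 0 1]
T3·…·T1 = [12/5 9/5 0; 9/5 -12/5 0; 0 0 1]
det M = -9; M⁻¹ = [4/15 1/5 0; 1/5 -4/15 0; 0 0 1]
M⁻¹ · (51/5, -18/5)ᵀ = (2, 3)ᵀ

p = (2, 3)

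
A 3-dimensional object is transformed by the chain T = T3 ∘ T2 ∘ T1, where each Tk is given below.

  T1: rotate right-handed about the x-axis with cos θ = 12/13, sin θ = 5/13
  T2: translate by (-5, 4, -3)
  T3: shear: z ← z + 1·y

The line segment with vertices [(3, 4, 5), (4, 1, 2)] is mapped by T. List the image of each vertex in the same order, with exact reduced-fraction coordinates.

T1 rotate right-handed about the x-axis with cos θ = 12/13, sin θ = 5/13: (3, 4, 5) → (3, 23/13, 80/13); (4, 1, 2) → (4, 2/13, 29/13)
T2 translate by (-5, 4, -3): (3, 23/13, 80/13) → (-2, 75/13, 41/13); (4, 2/13, 29/13) → (-1, 54/13, -10/13)
T3 shear: z ← z + 1·y: (-2, 75/13, 41/13) → (-2, 75/13, 116/13); (-1, 54/13, -10/13) → (-1, 54/13, 44/13)

image vertices: (-2, 75/13, 116/13), (-1, 54/13, 44/13)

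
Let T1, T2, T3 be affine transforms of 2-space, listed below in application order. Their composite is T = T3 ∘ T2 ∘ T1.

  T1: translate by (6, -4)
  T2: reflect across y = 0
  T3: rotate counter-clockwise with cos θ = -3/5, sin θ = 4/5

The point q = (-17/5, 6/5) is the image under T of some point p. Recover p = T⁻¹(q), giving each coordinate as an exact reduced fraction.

p = (-3, 2)

T1 = [1 0 6; 0 1 -4; 0 0 1]
T2·T1 = [1 0 6; 0 -1 4; 0 0 1]
T3·…·T1 = [-3/5 4/5 -34/5; 4/5 3/5 12/5; 0 0 1]
det M = -1; M⁻¹ = [-3/5 4/5 -6; 4/5 3/5 4; 0 0 1]
M⁻¹ · (-17/5, 6/5)ᵀ = (-3, 2)ᵀ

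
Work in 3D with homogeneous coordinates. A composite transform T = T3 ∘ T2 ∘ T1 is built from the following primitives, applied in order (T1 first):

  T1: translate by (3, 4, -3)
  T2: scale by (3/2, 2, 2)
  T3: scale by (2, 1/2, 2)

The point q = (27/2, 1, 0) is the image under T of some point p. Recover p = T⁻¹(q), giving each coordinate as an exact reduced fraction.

p = (3/2, -3, 3)

T1 = [1 0 0 3; 0 1 0 4; 0 0 1 -3; 0 0 0 1]
T2·T1 = [3/2 0 0 9/2; 0 2 0 8; 0 0 2 -6; 0 0 0 1]
T3·…·T1 = [3 0 0 9; 0 1 0 4; 0 0 4 -12; 0 0 0 1]
det M = 12; M⁻¹ = [1/3 0 0 -3; 0 1 0 -4; 0 0 1/4 3; 0 0 0 1]
M⁻¹ · (27/2, 1, 0)ᵀ = (3/2, -3, 3)ᵀ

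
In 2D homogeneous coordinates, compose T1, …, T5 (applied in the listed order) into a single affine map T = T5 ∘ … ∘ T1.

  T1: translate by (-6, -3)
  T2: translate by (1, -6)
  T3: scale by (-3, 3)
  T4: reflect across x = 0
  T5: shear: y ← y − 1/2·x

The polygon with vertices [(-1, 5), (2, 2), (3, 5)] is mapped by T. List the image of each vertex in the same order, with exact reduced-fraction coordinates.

image vertices: (-18, -3), (-9, -33/2), (-6, -9)

T1 translate by (-6, -3): (-1, 5) → (-7, 2); (2, 2) → (-4, -1); (3, 5) → (-3, 2)
T2 translate by (1, -6): (-7, 2) → (-6, -4); (-4, -1) → (-3, -7); (-3, 2) → (-2, -4)
T3 scale by (-3, 3): (-6, -4) → (18, -12); (-3, -7) → (9, -21); (-2, -4) → (6, -12)
T4 reflect across x = 0: (18, -12) → (-18, -12); (9, -21) → (-9, -21); (6, -12) → (-6, -12)
T5 shear: y ← y − 1/2·x: (-18, -12) → (-18, -3); (-9, -21) → (-9, -33/2); (-6, -12) → (-6, -9)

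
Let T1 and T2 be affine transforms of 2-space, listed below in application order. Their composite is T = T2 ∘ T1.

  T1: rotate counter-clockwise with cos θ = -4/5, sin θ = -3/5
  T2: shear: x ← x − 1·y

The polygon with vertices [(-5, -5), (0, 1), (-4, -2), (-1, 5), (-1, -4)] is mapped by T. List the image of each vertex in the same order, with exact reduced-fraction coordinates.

T1 rotate counter-clockwise with cos θ = -4/5, sin θ = -3/5: (-5, -5) → (1, 7); (0, 1) → (3/5, -4/5); (-4, -2) → (2, 4); (-1, 5) → (19/5, -17/5); (-1, -4) → (-8/5, 19/5)
T2 shear: x ← x − 1·y: (1, 7) → (-6, 7); (3/5, -4/5) → (7/5, -4/5); (2, 4) → (-2, 4); (19/5, -17/5) → (36/5, -17/5); (-8/5, 19/5) → (-27/5, 19/5)

image vertices: (-6, 7), (7/5, -4/5), (-2, 4), (36/5, -17/5), (-27/5, 19/5)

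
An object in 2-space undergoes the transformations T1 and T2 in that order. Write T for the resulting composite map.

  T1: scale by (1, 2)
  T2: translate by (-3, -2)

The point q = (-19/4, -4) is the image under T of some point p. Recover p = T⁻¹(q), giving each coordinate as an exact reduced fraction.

T1 = [1 0 0; 0 2 0; 0 0 1]
T2·T1 = [1 0 -3; 0 2 -2; 0 0 1]
det M = 2; M⁻¹ = [1 0 3; 0 1/2 1; 0 0 1]
M⁻¹ · (-19/4, -4)ᵀ = (-7/4, -1)ᵀ

p = (-7/4, -1)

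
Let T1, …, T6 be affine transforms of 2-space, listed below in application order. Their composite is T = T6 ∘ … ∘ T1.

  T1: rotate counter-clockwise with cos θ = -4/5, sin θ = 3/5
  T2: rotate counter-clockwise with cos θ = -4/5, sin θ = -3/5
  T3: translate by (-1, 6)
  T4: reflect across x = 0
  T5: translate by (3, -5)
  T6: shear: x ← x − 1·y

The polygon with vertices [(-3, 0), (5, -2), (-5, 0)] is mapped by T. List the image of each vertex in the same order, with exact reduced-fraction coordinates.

image vertices: (6, 1), (0, -1), (8, 1)

T1 rotate counter-clockwise with cos θ = -4/5, sin θ = 3/5: (-3, 0) → (12/5, -9/5); (5, -2) → (-14/5, 23/5); (-5, 0) → (4, -3)
T2 rotate counter-clockwise with cos θ = -4/5, sin θ = -3/5: (12/5, -9/5) → (-3, 0); (-14/5, 23/5) → (5, -2); (4, -3) → (-5, 0)
T3 translate by (-1, 6): (-3, 0) → (-4, 6); (5, -2) → (4, 4); (-5, 0) → (-6, 6)
T4 reflect across x = 0: (-4, 6) → (4, 6); (4, 4) → (-4, 4); (-6, 6) → (6, 6)
T5 translate by (3, -5): (4, 6) → (7, 1); (-4, 4) → (-1, -1); (6, 6) → (9, 1)
T6 shear: x ← x − 1·y: (7, 1) → (6, 1); (-1, -1) → (0, -1); (9, 1) → (8, 1)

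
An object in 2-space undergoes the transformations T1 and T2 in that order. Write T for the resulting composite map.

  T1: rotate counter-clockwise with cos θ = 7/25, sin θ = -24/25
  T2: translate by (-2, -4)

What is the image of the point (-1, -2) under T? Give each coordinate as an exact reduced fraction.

T1 rotate counter-clockwise with cos θ = 7/25, sin θ = -24/25: (-1, -2) → (-11/5, 2/5)
T2 translate by (-2, -4): (-11/5, 2/5) → (-21/5, -18/5)

T(p) = (-21/5, -18/5)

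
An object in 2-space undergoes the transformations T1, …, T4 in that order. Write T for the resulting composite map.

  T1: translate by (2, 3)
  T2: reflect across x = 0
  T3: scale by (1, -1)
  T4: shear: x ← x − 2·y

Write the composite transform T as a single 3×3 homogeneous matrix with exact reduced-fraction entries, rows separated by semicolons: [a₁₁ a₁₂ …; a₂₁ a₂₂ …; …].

T1 = [1 0 2; 0 1 3; 0 0 1]
T2·T1 = [-1 0 -2; 0 1 3; 0 0 1]
T3·…·T1 = [-1 0 -2; 0 -1 -3; 0 0 1]
T4·…·T1 = [-1 2 4; 0 -1 -3; 0 0 1]

T = [-1 2 4; 0 -1 -3; 0 0 1]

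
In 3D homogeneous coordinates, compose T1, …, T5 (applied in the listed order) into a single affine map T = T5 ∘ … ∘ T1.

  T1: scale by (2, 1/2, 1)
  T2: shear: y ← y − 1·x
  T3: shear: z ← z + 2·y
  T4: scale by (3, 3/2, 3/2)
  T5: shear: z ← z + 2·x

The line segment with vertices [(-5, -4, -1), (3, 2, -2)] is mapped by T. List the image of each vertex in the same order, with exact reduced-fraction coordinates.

T1 scale by (2, 1/2, 1): (-5, -4, -1) → (-10, -2, -1); (3, 2, -2) → (6, 1, -2)
T2 shear: y ← y − 1·x: (-10, -2, -1) → (-10, 8, -1); (6, 1, -2) → (6, -5, -2)
T3 shear: z ← z + 2·y: (-10, 8, -1) → (-10, 8, 15); (6, -5, -2) → (6, -5, -12)
T4 scale by (3, 3/2, 3/2): (-10, 8, 15) → (-30, 12, 45/2); (6, -5, -12) → (18, -15/2, -18)
T5 shear: z ← z + 2·x: (-30, 12, 45/2) → (-30, 12, -75/2); (18, -15/2, -18) → (18, -15/2, 18)

image vertices: (-30, 12, -75/2), (18, -15/2, 18)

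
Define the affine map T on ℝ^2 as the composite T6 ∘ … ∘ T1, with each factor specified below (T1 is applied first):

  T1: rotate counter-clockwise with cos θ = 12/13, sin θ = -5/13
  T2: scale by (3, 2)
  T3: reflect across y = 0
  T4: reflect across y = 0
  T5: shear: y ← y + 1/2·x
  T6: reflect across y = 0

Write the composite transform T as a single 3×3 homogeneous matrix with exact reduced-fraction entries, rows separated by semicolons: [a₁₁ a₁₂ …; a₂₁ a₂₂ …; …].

T1 = [12/13 5/13 0; -5/13 12/13 0; 0 0 1]
T2·T1 = [36/13 15/13 0; -10/13 24/13 0; 0 0 1]
T3·…·T1 = [36/13 15/13 0; 10/13 -24/13 0; 0 0 1]
T4·…·T1 = [36/13 15/13 0; -10/13 24/13 0; 0 0 1]
T5·…·T1 = [36/13 15/13 0; 8/13 63/26 0; 0 0 1]
T6·…·T1 = [36/13 15/13 0; -8/13 -63/26 0; 0 0 1]

T = [36/13 15/13 0; -8/13 -63/26 0; 0 0 1]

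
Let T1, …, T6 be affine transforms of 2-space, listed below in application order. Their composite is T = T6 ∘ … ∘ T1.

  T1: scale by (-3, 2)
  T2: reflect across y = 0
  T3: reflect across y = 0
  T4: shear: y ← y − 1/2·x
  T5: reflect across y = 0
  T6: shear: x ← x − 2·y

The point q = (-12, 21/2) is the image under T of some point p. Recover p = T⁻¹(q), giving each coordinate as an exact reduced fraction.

T1 = [-3 0 0; 0 2 0; 0 0 1]
T2·T1 = [-3 0 0; 0 -2 0; 0 0 1]
T3·…·T1 = [-3 0 0; 0 2 0; 0 0 1]
T4·…·T1 = [-3 0 0; 3/2 2 0; 0 0 1]
T5·…·T1 = [-3 0 0; -3/2 -2 0; 0 0 1]
T6·…·T1 = [0 4 0; -3/2 -2 0; 0 0 1]
det M = 6; M⁻¹ = [-1/3 -2/3 0; 1/4 0 0; 0 0 1]
M⁻¹ · (-12, 21/2)ᵀ = (-3, -3)ᵀ

p = (-3, -3)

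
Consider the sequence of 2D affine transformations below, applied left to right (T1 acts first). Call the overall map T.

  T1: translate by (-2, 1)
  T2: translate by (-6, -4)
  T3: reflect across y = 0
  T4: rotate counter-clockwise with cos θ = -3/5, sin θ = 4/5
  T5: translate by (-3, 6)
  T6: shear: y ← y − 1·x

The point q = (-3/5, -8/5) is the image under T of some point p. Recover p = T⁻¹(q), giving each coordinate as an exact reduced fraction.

T1 = [1 0 -2; 0 1 1; 0 0 1]
T2·T1 = [1 0 -8; 0 1 -3; 0 0 1]
T3·…·T1 = [1 0 -8; 0 -1 3; 0 0 1]
T4·…·T1 = [-3/5 4/5 12/5; 4/5 3/5 -41/5; 0 0 1]
T5·…·T1 = [-3/5 4/5 -3/5; 4/5 3/5 -11/5; 0 0 1]
T6·…·T1 = [-3/5 4/5 -3/5; 7/5 -1/5 -8/5; 0 0 1]
det M = -1; M⁻¹ = [1/5 4/5 7/5; 7/5 3/5 9/5; 0 0 1]
M⁻¹ · (-3/5, -8/5)ᵀ = (0, 0)ᵀ

p = (0, 0)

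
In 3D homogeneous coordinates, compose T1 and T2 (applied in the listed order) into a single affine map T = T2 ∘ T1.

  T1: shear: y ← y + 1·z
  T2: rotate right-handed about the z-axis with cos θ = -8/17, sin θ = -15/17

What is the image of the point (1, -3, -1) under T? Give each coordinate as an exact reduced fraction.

T(p) = (-4, 1, -1)

T1 shear: y ← y + 1·z: (1, -3, -1) → (1, -4, -1)
T2 rotate right-handed about the z-axis with cos θ = -8/17, sin θ = -15/17: (1, -4, -1) → (-4, 1, -1)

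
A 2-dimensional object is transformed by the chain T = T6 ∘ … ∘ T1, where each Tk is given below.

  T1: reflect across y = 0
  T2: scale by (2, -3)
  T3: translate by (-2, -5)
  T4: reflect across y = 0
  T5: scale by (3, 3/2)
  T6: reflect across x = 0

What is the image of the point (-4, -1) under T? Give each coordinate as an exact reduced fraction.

T1 reflect across y = 0: (-4, -1) → (-4, 1)
T2 scale by (2, -3): (-4, 1) → (-8, -3)
T3 translate by (-2, -5): (-8, -3) → (-10, -8)
T4 reflect across y = 0: (-10, -8) → (-10, 8)
T5 scale by (3, 3/2): (-10, 8) → (-30, 12)
T6 reflect across x = 0: (-30, 12) → (30, 12)

T(p) = (30, 12)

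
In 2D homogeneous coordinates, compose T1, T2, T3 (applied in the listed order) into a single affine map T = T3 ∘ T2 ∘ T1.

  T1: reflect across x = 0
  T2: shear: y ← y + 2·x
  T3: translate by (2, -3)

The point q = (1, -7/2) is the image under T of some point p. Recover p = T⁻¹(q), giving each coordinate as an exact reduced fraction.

T1 = [-1 0 0; 0 1 0; 0 0 1]
T2·T1 = [-1 0 0; -2 1 0; 0 0 1]
T3·…·T1 = [-1 0 2; -2 1 -3; 0 0 1]
det M = -1; M⁻¹ = [-1 0 2; -2 1 7; 0 0 1]
M⁻¹ · (1, -7/2)ᵀ = (1, 3/2)ᵀ

p = (1, 3/2)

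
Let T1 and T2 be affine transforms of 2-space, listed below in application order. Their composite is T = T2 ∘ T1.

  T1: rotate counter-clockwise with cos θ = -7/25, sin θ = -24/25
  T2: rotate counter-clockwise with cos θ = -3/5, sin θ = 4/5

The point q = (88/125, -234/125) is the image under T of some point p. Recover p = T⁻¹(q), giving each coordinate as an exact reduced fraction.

T1 = [-7/25 24/25 0; -24/25 -7/25 0; 0 0 1]
T2·T1 = [117/125 -44/125 0; 44/125 117/125 0; 0 0 1]
det M = 1; M⁻¹ = [117/125 44/125 0; -44/125 117/125 0; 0 0 1]
M⁻¹ · (88/125, -234/125)ᵀ = (0, -2)ᵀ

p = (0, -2)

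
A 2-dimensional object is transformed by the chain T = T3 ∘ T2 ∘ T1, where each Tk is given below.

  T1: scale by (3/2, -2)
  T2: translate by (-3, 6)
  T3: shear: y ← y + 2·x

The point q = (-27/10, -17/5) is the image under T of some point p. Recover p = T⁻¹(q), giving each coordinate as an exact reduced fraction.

p = (1/5, 2)

T1 = [3/2 0 0; 0 -2 0; 0 0 1]
T2·T1 = [3/2 0 -3; 0 -2 6; 0 0 1]
T3·…·T1 = [3/2 0 -3; 3 -2 0; 0 0 1]
det M = -3; M⁻¹ = [2/3 0 2; 1 -1/2 3; 0 0 1]
M⁻¹ · (-27/10, -17/5)ᵀ = (1/5, 2)ᵀ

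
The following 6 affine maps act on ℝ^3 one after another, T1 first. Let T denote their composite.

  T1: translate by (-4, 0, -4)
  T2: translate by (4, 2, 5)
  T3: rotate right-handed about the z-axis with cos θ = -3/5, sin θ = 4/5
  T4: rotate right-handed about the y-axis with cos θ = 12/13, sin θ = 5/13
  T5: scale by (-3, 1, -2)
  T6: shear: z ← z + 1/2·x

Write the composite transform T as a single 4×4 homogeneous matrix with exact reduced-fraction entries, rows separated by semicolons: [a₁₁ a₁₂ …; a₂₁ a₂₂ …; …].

T1 = [1 0 0 -4; 0 1 0 0; 0 0 1 -4; 0 0 0 1]
T2·T1 = [1 0 0 0; 0 1 0 2; 0 0 1 1; 0 0 0 1]
T3·…·T1 = [-3/5 -4/5 0 -8/5; 4/5 -3/5 0 -6/5; 0 0 1 1; 0 0 0 1]
T4·…·T1 = [-36/65 -48/65 5/13 -71/65; 4/5 -3/5 0 -6/5; 3/13 4/13 12/13 20/13; 0 0 0 1]
T5·…·T1 = [108/65 144/65 -15/13 213/65; 4/5 -3/5 0 -6/5; -6/13 -8/13 -24/13 -40/13; 0 0 0 1]
T6·…·T1 = [108/65 144/65 -15/13 213/65; 4/5 -3/5 0 -6/5; 24/65 32/65 -63/26 -187/130; 0 0 0 1]

T = [108/65 144/65 -15/13 213/65; 4/5 -3/5 0 -6/5; 24/65 32/65 -63/26 -187/130; 0 0 0 1]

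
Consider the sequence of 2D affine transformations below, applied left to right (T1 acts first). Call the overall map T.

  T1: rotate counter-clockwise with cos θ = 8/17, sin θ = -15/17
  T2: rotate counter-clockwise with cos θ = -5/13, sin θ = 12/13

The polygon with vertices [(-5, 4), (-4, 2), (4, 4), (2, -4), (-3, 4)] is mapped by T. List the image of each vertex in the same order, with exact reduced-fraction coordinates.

T1 rotate counter-clockwise with cos θ = 8/17, sin θ = -15/17: (-5, 4) → (20/17, 107/17); (-4, 2) → (-2/17, 76/17); (4, 4) → (92/17, -28/17); (2, -4) → (-44/17, -62/17); (-3, 4) → (36/17, 77/17)
T2 rotate counter-clockwise with cos θ = -5/13, sin θ = 12/13: (20/17, 107/17) → (-1384/221, -295/221); (-2/17, 76/17) → (-902/221, -404/221); (92/17, -28/17) → (-124/221, 1244/221); (-44/17, -62/17) → (964/221, -218/221); (36/17, 77/17) → (-1104/221, 47/221)

image vertices: (-1384/221, -295/221), (-902/221, -404/221), (-124/221, 1244/221), (964/221, -218/221), (-1104/221, 47/221)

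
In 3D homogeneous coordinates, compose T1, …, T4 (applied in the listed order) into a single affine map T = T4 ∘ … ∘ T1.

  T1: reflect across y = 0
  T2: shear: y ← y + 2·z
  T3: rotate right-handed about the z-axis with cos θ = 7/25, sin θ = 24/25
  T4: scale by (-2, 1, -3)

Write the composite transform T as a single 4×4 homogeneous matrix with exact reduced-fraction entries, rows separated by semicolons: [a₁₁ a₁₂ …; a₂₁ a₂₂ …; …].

T = [-14/25 -48/25 96/25 0; 24/25 -7/25 14/25 0; 0 0 -3 0; 0 0 0 1]

T1 = [1 0 0 0; 0 -1 0 0; 0 0 1 0; 0 0 0 1]
T2·T1 = [1 0 0 0; 0 -1 2 0; 0 0 1 0; 0 0 0 1]
T3·…·T1 = [7/25 24/25 -48/25 0; 24/25 -7/25 14/25 0; 0 0 1 0; 0 0 0 1]
T4·…·T1 = [-14/25 -48/25 96/25 0; 24/25 -7/25 14/25 0; 0 0 -3 0; 0 0 0 1]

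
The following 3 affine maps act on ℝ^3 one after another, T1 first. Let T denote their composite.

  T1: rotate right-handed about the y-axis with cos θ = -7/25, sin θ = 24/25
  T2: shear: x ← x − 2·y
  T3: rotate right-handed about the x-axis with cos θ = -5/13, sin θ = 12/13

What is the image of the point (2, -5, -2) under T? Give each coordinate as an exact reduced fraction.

T(p) = (188/25, 1033/325, -266/65)

T1 rotate right-handed about the y-axis with cos θ = -7/25, sin θ = 24/25: (2, -5, -2) → (-62/25, -5, -34/25)
T2 shear: x ← x − 2·y: (-62/25, -5, -34/25) → (188/25, -5, -34/25)
T3 rotate right-handed about the x-axis with cos θ = -5/13, sin θ = 12/13: (188/25, -5, -34/25) → (188/25, 1033/325, -266/65)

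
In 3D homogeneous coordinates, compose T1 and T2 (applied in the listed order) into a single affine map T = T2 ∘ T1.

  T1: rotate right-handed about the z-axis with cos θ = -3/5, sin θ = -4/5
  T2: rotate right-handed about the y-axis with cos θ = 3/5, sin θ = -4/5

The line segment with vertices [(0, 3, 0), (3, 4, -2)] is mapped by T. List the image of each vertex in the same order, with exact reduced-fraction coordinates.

T1 rotate right-handed about the z-axis with cos θ = -3/5, sin θ = -4/5: (0, 3, 0) → (12/5, -9/5, 0); (3, 4, -2) → (7/5, -24/5, -2)
T2 rotate right-handed about the y-axis with cos θ = 3/5, sin θ = -4/5: (12/5, -9/5, 0) → (36/25, -9/5, 48/25); (7/5, -24/5, -2) → (61/25, -24/5, -2/25)

image vertices: (36/25, -9/5, 48/25), (61/25, -24/5, -2/25)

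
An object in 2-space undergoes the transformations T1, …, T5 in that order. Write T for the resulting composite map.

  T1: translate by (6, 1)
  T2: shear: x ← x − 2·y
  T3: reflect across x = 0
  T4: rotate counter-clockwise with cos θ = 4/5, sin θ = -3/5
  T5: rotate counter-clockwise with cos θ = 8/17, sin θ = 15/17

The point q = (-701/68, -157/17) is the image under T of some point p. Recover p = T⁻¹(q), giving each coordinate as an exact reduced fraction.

T1 = [1 0 6; 0 1 1; 0 0 1]
T2·T1 = [1 -2 4; 0 1 1; 0 0 1]
T3·…·T1 = [-1 2 -4; 0 1 1; 0 0 1]
T4·…·T1 = [-4/5 11/5 -13/5; 3/5 -2/5 16/5; 0 0 1]
T5·…·T1 = [-77/85 118/85 -344/85; -36/85 149/85 -67/85; 0 0 1]
det M = -1; M⁻¹ = [-149/85 118/85 -6; -36/85 77/85 -1; 0 0 1]
M⁻¹ · (-701/68, -157/17)ᵀ = (-3/4, -5)ᵀ

p = (-3/4, -5)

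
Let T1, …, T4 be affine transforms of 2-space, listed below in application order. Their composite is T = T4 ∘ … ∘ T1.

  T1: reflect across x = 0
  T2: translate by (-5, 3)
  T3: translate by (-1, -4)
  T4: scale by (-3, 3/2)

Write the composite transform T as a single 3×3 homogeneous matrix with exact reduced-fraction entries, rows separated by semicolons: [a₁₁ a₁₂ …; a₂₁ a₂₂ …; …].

T = [3 0 18; 0 3/2 -3/2; 0 0 1]

T1 = [-1 0 0; 0 1 0; 0 0 1]
T2·T1 = [-1 0 -5; 0 1 3; 0 0 1]
T3·…·T1 = [-1 0 -6; 0 1 -1; 0 0 1]
T4·…·T1 = [3 0 18; 0 3/2 -3/2; 0 0 1]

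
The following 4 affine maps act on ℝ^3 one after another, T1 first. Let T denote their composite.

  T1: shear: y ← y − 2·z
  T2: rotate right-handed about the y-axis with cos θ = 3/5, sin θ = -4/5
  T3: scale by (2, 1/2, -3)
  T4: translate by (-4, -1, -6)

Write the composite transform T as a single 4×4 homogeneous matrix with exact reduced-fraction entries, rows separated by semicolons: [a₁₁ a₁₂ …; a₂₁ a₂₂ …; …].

T1 = [1 0 0 0; 0 1 -2 0; 0 0 1 0; 0 0 0 1]
T2·T1 = [3/5 0 -4/5 0; 0 1 -2 0; 4/5 0 3/5 0; 0 0 0 1]
T3·…·T1 = [6/5 0 -8/5 0; 0 1/2 -1 0; -12/5 0 -9/5 0; 0 0 0 1]
T4·…·T1 = [6/5 0 -8/5 -4; 0 1/2 -1 -1; -12/5 0 -9/5 -6; 0 0 0 1]

T = [6/5 0 -8/5 -4; 0 1/2 -1 -1; -12/5 0 -9/5 -6; 0 0 0 1]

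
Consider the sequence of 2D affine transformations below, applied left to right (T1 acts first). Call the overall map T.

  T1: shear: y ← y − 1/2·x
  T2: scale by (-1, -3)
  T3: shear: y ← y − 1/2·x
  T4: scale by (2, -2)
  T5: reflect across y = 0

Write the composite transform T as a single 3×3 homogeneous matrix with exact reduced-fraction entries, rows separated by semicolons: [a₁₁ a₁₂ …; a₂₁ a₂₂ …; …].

T1 = [1 0 0; -1/2 1 0; 0 0 1]
T2·T1 = [-1 0 0; 3/2 -3 0; 0 0 1]
T3·…·T1 = [-1 0 0; 2 -3 0; 0 0 1]
T4·…·T1 = [-2 0 0; -4 6 0; 0 0 1]
T5·…·T1 = [-2 0 0; 4 -6 0; 0 0 1]

T = [-2 0 0; 4 -6 0; 0 0 1]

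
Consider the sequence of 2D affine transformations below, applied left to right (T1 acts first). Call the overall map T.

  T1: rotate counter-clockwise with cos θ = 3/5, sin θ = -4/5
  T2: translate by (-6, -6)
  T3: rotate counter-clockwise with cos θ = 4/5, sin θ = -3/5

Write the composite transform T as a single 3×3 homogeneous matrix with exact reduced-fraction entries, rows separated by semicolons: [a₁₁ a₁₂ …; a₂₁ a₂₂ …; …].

T = [0 1 -42/5; -1 0 -6/5; 0 0 1]

T1 = [3/5 4/5 0; -4/5 3/5 0; 0 0 1]
T2·T1 = [3/5 4/5 -6; -4/5 3/5 -6; 0 0 1]
T3·…·T1 = [0 1 -42/5; -1 0 -6/5; 0 0 1]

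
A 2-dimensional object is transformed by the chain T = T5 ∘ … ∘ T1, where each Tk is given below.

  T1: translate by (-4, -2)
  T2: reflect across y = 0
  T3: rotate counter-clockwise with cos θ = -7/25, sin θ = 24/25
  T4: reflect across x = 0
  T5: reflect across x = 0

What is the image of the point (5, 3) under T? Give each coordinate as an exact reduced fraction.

T(p) = (17/25, 31/25)

T1 translate by (-4, -2): (5, 3) → (1, 1)
T2 reflect across y = 0: (1, 1) → (1, -1)
T3 rotate counter-clockwise with cos θ = -7/25, sin θ = 24/25: (1, -1) → (17/25, 31/25)
T4 reflect across x = 0: (17/25, 31/25) → (-17/25, 31/25)
T5 reflect across x = 0: (-17/25, 31/25) → (17/25, 31/25)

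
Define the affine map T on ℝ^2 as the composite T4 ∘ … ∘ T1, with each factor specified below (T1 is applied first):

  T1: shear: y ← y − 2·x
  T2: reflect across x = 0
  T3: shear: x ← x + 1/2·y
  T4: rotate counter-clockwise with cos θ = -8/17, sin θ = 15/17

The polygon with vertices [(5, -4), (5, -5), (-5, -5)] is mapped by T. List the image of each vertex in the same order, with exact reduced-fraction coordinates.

image vertices: (18, -4), (325/17, -135/34), (-135/17, 145/34)

T1 shear: y ← y − 2·x: (5, -4) → (5, -14); (5, -5) → (5, -15); (-5, -5) → (-5, 5)
T2 reflect across x = 0: (5, -14) → (-5, -14); (5, -15) → (-5, -15); (-5, 5) → (5, 5)
T3 shear: x ← x + 1/2·y: (-5, -14) → (-12, -14); (-5, -15) → (-25/2, -15); (5, 5) → (15/2, 5)
T4 rotate counter-clockwise with cos θ = -8/17, sin θ = 15/17: (-12, -14) → (18, -4); (-25/2, -15) → (325/17, -135/34); (15/2, 5) → (-135/17, 145/34)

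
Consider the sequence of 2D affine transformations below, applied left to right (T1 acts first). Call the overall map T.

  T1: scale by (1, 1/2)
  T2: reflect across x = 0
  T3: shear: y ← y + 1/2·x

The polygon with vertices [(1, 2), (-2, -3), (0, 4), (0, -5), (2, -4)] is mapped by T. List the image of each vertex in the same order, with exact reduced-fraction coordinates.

T1 scale by (1, 1/2): (1, 2) → (1, 1); (-2, -3) → (-2, -3/2); (0, 4) → (0, 2); (0, -5) → (0, -5/2); (2, -4) → (2, -2)
T2 reflect across x = 0: (1, 1) → (-1, 1); (-2, -3/2) → (2, -3/2); (0, 2) → (0, 2); (0, -5/2) → (0, -5/2); (2, -2) → (-2, -2)
T3 shear: y ← y + 1/2·x: (-1, 1) → (-1, 1/2); (2, -3/2) → (2, -1/2); (0, 2) → (0, 2); (0, -5/2) → (0, -5/2); (-2, -2) → (-2, -3)

image vertices: (-1, 1/2), (2, -1/2), (0, 2), (0, -5/2), (-2, -3)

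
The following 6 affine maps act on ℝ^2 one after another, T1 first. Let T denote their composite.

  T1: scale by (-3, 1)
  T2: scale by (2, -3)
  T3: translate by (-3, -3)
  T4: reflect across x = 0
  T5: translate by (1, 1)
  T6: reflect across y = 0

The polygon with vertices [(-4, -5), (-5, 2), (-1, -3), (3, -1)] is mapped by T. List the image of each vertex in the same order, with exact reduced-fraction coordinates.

image vertices: (-20, -13), (-26, 8), (-2, -7), (22, -1)

T1 scale by (-3, 1): (-4, -5) → (12, -5); (-5, 2) → (15, 2); (-1, -3) → (3, -3); (3, -1) → (-9, -1)
T2 scale by (2, -3): (12, -5) → (24, 15); (15, 2) → (30, -6); (3, -3) → (6, 9); (-9, -1) → (-18, 3)
T3 translate by (-3, -3): (24, 15) → (21, 12); (30, -6) → (27, -9); (6, 9) → (3, 6); (-18, 3) → (-21, 0)
T4 reflect across x = 0: (21, 12) → (-21, 12); (27, -9) → (-27, -9); (3, 6) → (-3, 6); (-21, 0) → (21, 0)
T5 translate by (1, 1): (-21, 12) → (-20, 13); (-27, -9) → (-26, -8); (-3, 6) → (-2, 7); (21, 0) → (22, 1)
T6 reflect across y = 0: (-20, 13) → (-20, -13); (-26, -8) → (-26, 8); (-2, 7) → (-2, -7); (22, 1) → (22, -1)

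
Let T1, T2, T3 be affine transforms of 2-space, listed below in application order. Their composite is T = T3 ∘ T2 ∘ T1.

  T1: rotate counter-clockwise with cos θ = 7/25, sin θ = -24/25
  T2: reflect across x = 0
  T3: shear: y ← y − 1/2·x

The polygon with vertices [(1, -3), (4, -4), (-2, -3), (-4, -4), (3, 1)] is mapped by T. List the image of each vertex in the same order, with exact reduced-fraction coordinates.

T1 rotate counter-clockwise with cos θ = 7/25, sin θ = -24/25: (1, -3) → (-13/5, -9/5); (4, -4) → (-68/25, -124/25); (-2, -3) → (-86/25, 27/25); (-4, -4) → (-124/25, 68/25); (3, 1) → (9/5, -13/5)
T2 reflect across x = 0: (-13/5, -9/5) → (13/5, -9/5); (-68/25, -124/25) → (68/25, -124/25); (-86/25, 27/25) → (86/25, 27/25); (-124/25, 68/25) → (124/25, 68/25); (9/5, -13/5) → (-9/5, -13/5)
T3 shear: y ← y − 1/2·x: (13/5, -9/5) → (13/5, -31/10); (68/25, -124/25) → (68/25, -158/25); (86/25, 27/25) → (86/25, -16/25); (124/25, 68/25) → (124/25, 6/25); (-9/5, -13/5) → (-9/5, -17/10)

image vertices: (13/5, -31/10), (68/25, -158/25), (86/25, -16/25), (124/25, 6/25), (-9/5, -17/10)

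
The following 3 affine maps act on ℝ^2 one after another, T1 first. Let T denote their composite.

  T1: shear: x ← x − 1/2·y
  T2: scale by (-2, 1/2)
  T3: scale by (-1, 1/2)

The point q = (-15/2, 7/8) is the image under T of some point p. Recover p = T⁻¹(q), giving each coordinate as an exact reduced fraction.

T1 = [1 -1/2 0; 0 1 0; 0 0 1]
T2·T1 = [-2 1 0; 0 1/2 0; 0 0 1]
T3·…·T1 = [2 -1 0; 0 1/4 0; 0 0 1]
det M = 1/2; M⁻¹ = [1/2 2 0; 0 4 0; 0 0 1]
M⁻¹ · (-15/2, 7/8)ᵀ = (-2, 7/2)ᵀ

p = (-2, 7/2)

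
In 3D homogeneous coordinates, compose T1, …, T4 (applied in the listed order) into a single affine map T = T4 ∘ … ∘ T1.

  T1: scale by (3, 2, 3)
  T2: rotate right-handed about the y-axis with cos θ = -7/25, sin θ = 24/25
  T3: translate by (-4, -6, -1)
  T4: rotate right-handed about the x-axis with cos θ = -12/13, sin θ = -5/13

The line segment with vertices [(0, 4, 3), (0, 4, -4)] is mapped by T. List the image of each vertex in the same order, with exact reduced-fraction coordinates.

T1 scale by (3, 2, 3): (0, 4, 3) → (0, 8, 9); (0, 4, -4) → (0, 8, -12)
T2 rotate right-handed about the y-axis with cos θ = -7/25, sin θ = 24/25: (0, 8, 9) → (216/25, 8, -63/25); (0, 8, -12) → (-288/25, 8, 84/25)
T3 translate by (-4, -6, -1): (216/25, 8, -63/25) → (116/25, 2, -88/25); (-288/25, 8, 84/25) → (-388/25, 2, 59/25)
T4 rotate right-handed about the x-axis with cos θ = -12/13, sin θ = -5/13: (116/25, 2, -88/25) → (116/25, -16/5, 62/25); (-388/25, 2, 59/25) → (-388/25, -61/65, -958/325)

image vertices: (116/25, -16/5, 62/25), (-388/25, -61/65, -958/325)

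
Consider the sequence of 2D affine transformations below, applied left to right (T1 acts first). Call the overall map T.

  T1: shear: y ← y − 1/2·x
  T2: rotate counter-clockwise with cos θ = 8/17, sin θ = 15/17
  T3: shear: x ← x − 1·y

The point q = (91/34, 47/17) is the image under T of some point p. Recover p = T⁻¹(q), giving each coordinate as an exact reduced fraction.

T1 = [1 0 0; -1/2 1 0; 0 0 1]
T2·T1 = [31/34 -15/17 0; 11/17 8/17 0; 0 0 1]
T3·…·T1 = [9/34 -23/17 0; 11/17 8/17 0; 0 0 1]
det M = 1; M⁻¹ = [8/17 23/17 0; -11/17 9/34 0; 0 0 1]
M⁻¹ · (91/34, 47/17)ᵀ = (5, -1)ᵀ

p = (5, -1)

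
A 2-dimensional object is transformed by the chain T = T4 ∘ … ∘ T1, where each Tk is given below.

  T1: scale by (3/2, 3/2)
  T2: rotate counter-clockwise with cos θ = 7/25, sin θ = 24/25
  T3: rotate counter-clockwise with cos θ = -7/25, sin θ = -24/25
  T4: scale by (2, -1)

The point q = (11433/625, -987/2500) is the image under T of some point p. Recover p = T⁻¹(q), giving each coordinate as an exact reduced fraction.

p = (5, 7/2)

T1 = [3/2 0 0; 0 3/2 0; 0 0 1]
T2·T1 = [21/50 -36/25 0; 36/25 21/50 0; 0 0 1]
T3·…·T1 = [1581/1250 504/625 0; -504/625 1581/1250 0; 0 0 1]
T4·…·T1 = [1581/625 1008/625 0; 504/625 -1581/1250 0; 0 0 1]
det M = -9/2; M⁻¹ = [527/1875 224/625 0; 112/625 -1054/1875 0; 0 0 1]
M⁻¹ · (11433/625, -987/2500)ᵀ = (5, 7/2)ᵀ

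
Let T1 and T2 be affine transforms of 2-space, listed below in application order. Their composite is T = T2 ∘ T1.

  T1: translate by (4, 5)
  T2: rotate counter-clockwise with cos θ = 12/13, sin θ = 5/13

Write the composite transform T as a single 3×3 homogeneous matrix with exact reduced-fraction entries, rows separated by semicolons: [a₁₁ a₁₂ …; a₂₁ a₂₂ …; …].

T = [12/13 -5/13 23/13; 5/13 12/13 80/13; 0 0 1]

T1 = [1 0 4; 0 1 5; 0 0 1]
T2·T1 = [12/13 -5/13 23/13; 5/13 12/13 80/13; 0 0 1]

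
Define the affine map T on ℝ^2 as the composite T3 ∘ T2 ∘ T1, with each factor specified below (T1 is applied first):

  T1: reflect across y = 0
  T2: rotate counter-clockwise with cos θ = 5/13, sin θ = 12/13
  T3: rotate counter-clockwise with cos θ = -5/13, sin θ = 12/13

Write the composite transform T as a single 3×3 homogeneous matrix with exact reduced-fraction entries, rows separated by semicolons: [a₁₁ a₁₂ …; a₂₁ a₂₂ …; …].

T1 = [1 0 0; 0 -1 0; 0 0 1]
T2·T1 = [5/13 12/13 0; 12/13 -5/13 0; 0 0 1]
T3·…·T1 = [-1 0 0; 0 1 0; 0 0 1]

T = [-1 0 0; 0 1 0; 0 0 1]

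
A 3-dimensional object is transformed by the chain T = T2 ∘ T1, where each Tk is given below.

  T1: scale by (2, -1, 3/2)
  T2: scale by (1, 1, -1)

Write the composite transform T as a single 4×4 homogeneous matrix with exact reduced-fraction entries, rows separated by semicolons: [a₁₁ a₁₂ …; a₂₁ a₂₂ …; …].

T1 = [2 0 0 0; 0 -1 0 0; 0 0 3/2 0; 0 0 0 1]
T2·T1 = [2 0 0 0; 0 -1 0 0; 0 0 -3/2 0; 0 0 0 1]

T = [2 0 0 0; 0 -1 0 0; 0 0 -3/2 0; 0 0 0 1]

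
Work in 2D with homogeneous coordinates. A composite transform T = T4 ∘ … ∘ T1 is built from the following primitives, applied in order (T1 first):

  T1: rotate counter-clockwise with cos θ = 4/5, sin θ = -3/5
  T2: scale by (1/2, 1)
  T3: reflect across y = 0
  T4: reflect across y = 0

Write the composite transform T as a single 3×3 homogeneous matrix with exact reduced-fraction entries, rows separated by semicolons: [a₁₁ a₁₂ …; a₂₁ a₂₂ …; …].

T = [2/5 3/10 0; -3/5 4/5 0; 0 0 1]

T1 = [4/5 3/5 0; -3/5 4/5 0; 0 0 1]
T2·T1 = [2/5 3/10 0; -3/5 4/5 0; 0 0 1]
T3·…·T1 = [2/5 3/10 0; 3/5 -4/5 0; 0 0 1]
T4·…·T1 = [2/5 3/10 0; -3/5 4/5 0; 0 0 1]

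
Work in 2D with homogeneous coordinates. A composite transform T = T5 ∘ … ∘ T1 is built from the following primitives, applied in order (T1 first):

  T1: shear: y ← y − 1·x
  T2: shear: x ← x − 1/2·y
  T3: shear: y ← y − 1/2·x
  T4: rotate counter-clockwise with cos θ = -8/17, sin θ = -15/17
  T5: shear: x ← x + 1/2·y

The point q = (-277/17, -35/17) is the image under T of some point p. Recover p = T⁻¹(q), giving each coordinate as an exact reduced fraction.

T1 = [1 0 0; -1 1 0; 0 0 1]
T2·T1 = [3/2 -1/2 0; -1 1 0; 0 0 1]
T3·…·T1 = [3/2 -1/2 0; -7/4 5/4 0; 0 0 1]
T4·…·T1 = [-9/4 91/68 0; -1/2 -5/34 0; 0 0 1]
T5·…·T1 = [-5/2 43/34 0; -1/2 -5/34 0; 0 0 1]
det M = 1; M⁻¹ = [-5/34 -43/34 0; 1/2 -5/2 0; 0 0 1]
M⁻¹ · (-277/17, -35/17)ᵀ = (5, -3)ᵀ

p = (5, -3)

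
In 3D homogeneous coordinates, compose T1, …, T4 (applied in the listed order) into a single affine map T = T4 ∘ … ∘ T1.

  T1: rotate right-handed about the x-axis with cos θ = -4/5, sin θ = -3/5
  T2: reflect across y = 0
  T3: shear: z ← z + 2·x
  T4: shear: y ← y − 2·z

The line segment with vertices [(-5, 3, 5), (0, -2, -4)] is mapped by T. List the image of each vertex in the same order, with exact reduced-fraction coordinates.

image vertices: (-5, 31, -79/5), (0, -8, 22/5)

T1 rotate right-handed about the x-axis with cos θ = -4/5, sin θ = -3/5: (-5, 3, 5) → (-5, 3/5, -29/5); (0, -2, -4) → (0, -4/5, 22/5)
T2 reflect across y = 0: (-5, 3/5, -29/5) → (-5, -3/5, -29/5); (0, -4/5, 22/5) → (0, 4/5, 22/5)
T3 shear: z ← z + 2·x: (-5, -3/5, -29/5) → (-5, -3/5, -79/5); (0, 4/5, 22/5) → (0, 4/5, 22/5)
T4 shear: y ← y − 2·z: (-5, -3/5, -79/5) → (-5, 31, -79/5); (0, 4/5, 22/5) → (0, -8, 22/5)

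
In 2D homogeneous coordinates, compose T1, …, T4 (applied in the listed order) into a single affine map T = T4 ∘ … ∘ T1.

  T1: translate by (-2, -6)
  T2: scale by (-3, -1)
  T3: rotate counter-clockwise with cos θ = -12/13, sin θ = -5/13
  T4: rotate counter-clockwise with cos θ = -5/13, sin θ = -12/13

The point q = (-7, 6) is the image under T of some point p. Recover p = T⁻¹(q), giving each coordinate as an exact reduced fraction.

T1 = [1 0 -2; 0 1 -6; 0 0 1]
T2·T1 = [-3 0 6; 0 -1 6; 0 0 1]
T3·…·T1 = [36/13 -5/13 -42/13; 15/13 12/13 -102/13; 0 0 1]
T4·…·T1 = [0 1 -6; -3 0 6; 0 0 1]
det M = 3; M⁻¹ = [0 -1/3 2; 1 0 6; 0 0 1]
M⁻¹ · (-7, 6)ᵀ = (0, -1)ᵀ

p = (0, -1)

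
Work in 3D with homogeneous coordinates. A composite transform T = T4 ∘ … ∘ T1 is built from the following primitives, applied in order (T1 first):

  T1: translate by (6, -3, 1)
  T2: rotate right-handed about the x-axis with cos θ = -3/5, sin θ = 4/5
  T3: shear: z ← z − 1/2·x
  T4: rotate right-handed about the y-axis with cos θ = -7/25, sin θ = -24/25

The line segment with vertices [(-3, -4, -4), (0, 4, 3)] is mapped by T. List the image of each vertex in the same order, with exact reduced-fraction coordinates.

T1 translate by (6, -3, 1): (-3, -4, -4) → (3, -7, -3); (0, 4, 3) → (6, 1, 4)
T2 rotate right-handed about the x-axis with cos θ = -3/5, sin θ = 4/5: (3, -7, -3) → (3, 33/5, -19/5); (6, 1, 4) → (6, -19/5, -8/5)
T3 shear: z ← z − 1/2·x: (3, 33/5, -19/5) → (3, 33/5, -53/10); (6, -19/5, -8/5) → (6, -19/5, -23/5)
T4 rotate right-handed about the y-axis with cos θ = -7/25, sin θ = -24/25: (3, 33/5, -53/10) → (531/125, 33/5, 1091/250); (6, -19/5, -23/5) → (342/125, -19/5, 881/125)

image vertices: (531/125, 33/5, 1091/250), (342/125, -19/5, 881/125)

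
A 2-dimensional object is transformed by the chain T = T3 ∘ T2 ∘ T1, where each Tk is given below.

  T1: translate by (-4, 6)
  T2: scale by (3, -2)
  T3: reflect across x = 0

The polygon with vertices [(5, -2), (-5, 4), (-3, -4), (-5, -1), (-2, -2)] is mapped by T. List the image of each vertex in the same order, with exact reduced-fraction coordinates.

image vertices: (-3, -8), (27, -20), (21, -4), (27, -10), (18, -8)

T1 translate by (-4, 6): (5, -2) → (1, 4); (-5, 4) → (-9, 10); (-3, -4) → (-7, 2); (-5, -1) → (-9, 5); (-2, -2) → (-6, 4)
T2 scale by (3, -2): (1, 4) → (3, -8); (-9, 10) → (-27, -20); (-7, 2) → (-21, -4); (-9, 5) → (-27, -10); (-6, 4) → (-18, -8)
T3 reflect across x = 0: (3, -8) → (-3, -8); (-27, -20) → (27, -20); (-21, -4) → (21, -4); (-27, -10) → (27, -10); (-18, -8) → (18, -8)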